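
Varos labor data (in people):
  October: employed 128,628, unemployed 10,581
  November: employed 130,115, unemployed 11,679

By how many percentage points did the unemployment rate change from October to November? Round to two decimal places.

The unemployment rate changed by +0.64 percentage points.

October: labor force = 128,628 + 10,581 = 139,209; u = 10,581/139,209 = 7.60%.
November: labor force = 130,115 + 11,679 = 141,794; u = 11,679/141,794 = 8.24%.
Change = 8.24% − 7.60% = +0.64 pp.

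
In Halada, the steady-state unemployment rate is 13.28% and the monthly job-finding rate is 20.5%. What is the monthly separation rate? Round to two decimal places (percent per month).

Separation rate ≈ 3.14% per month.

From u* = s/(s+f): s = u·f/(1−u).
s = 0.1328 × 20.5 / (1 − 0.1328) = 2.7224 / 0.8672 ≈ 3.14% per month.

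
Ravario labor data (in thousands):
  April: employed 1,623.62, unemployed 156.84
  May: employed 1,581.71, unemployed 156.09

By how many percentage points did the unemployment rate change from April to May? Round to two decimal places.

The unemployment rate changed by +0.17 percentage points.

April: labor force = 1,623.62 + 156.84 = 1,780.46; u = 156.84/1,780.46 = 8.81%.
May: labor force = 1,581.71 + 156.09 = 1,737.80; u = 156.09/1,737.80 = 8.98%.
Change = 8.98% − 8.81% = +0.17 pp.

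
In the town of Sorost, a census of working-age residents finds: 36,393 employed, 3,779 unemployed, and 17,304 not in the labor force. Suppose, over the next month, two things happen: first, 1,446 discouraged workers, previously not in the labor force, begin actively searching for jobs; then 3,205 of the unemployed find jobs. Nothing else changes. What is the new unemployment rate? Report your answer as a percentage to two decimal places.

New unemployment rate ≈ 4.85%.

Initially, labor force = 36,393 + 3,779 = 40,172, so u = 3,779/40,172 = 9.41%.
After the first change, unemployed and labor force both rise by 1,446 → E = 36,393, U = 5,225, labor force = 41,618.
After the second change, unemployed falls and employed rises by 3,205; labor force unchanged → E = 39,598, U = 2,020, labor force = 41,618.
New unemployment rate = 2,020 / 41,618 = 4.85%.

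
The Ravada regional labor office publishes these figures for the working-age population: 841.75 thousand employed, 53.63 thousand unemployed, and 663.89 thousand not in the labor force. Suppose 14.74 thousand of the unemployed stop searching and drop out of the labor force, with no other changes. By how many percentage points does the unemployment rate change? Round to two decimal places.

The unemployment rate changes by −1.57 percentage points.

Initially, labor force = 841.75 + 53.63 = 895.38 thousand, so u = 53.63/895.38 = 5.99%.
After the change, unemployed and labor force both fall by 14.74 → E = 841.75, U = 38.89, labor force = 880.64 thousand.
New unemployment rate = 38.89 / 880.64 = 4.42%.
Change = 4.42% − 5.99% = −1.57 percentage points.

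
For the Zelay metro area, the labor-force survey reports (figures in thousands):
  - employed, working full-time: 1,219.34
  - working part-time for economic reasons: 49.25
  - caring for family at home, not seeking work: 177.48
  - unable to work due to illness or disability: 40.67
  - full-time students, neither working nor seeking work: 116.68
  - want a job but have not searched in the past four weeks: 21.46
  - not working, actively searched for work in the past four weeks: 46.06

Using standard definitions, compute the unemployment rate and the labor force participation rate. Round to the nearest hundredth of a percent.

Employed = 1,219.34 + 49.25 = 1,268.59 thousand (anyone who worked, including part-time for economic reasons, counts as employed).
Unemployed = 46.06 thousand.
Labor force = 1,268.59 + 46.06 = 1,314.65 thousand.
Not in labor force = 177.48 + 40.67 + 116.68 + 21.46 = 356.29 thousand (those not working and not actively searching are outside the labor force — including those who want a job but have given up searching).
Civilian working-age population = 1,314.65 + 356.29 = 1,670.94 thousand.
Unemployment rate = 46.06 / 1,314.65 = 3.50%.
Labor force participation rate = 1,314.65 / 1,670.94 = 78.68%.

Unemployment rate ≈ 3.50%; labor force participation rate ≈ 78.68%.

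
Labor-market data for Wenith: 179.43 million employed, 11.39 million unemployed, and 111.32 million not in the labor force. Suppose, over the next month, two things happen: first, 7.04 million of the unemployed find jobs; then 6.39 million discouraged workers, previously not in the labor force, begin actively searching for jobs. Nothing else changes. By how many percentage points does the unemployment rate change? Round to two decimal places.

The unemployment rate changes by −0.52 percentage points.

Initially, labor force = 179.43 + 11.39 = 190.82 million, so u = 11.39/190.82 = 5.97%.
After the first change, unemployed falls and employed rises by 7.04; labor force unchanged → E = 186.47, U = 4.35, labor force = 190.82 million.
After the second change, unemployed and labor force both rise by 6.39 → E = 186.47, U = 10.74, labor force = 197.21 million.
New unemployment rate = 10.74 / 197.21 = 5.45%.
Change = 5.45% − 5.97% = −0.52 percentage points.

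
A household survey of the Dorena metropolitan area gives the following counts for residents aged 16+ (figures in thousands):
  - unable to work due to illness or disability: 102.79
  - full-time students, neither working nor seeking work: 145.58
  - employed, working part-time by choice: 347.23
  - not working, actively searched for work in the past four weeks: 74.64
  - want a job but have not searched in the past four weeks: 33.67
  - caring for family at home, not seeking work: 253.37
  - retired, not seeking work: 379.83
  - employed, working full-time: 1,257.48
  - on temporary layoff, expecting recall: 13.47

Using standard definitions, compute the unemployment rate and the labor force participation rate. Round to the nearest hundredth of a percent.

Employed = 347.23 + 1,257.48 = 1,604.71 thousand.
Unemployed = 74.64 + 13.47 = 88.11 thousand (jobless and actively searching, or on temporary layoff).
Labor force = 1,604.71 + 88.11 = 1,692.82 thousand.
Not in labor force = 102.79 + 145.58 + 33.67 + 253.37 + 379.83 = 915.24 thousand (those not working and not actively searching are outside the labor force — including those who want a job but have given up searching).
Civilian working-age population = 1,692.82 + 915.24 = 2,608.06 thousand.
Unemployment rate = 88.11 / 1,692.82 = 5.20%.
Labor force participation rate = 1,692.82 / 2,608.06 = 64.91%.

Unemployment rate ≈ 5.20%; labor force participation rate ≈ 64.91%.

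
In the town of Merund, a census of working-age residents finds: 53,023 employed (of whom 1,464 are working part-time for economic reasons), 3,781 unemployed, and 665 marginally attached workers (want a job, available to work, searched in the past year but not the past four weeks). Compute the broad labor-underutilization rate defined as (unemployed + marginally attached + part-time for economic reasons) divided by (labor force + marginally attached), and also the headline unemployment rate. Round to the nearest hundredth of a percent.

Broad underutilization rate ≈ 10.28%; headline unemployment rate ≈ 6.66%.

Labor force = 53,023 + 3,781 = 56,804.
Numerator = 3,781 + 665 + 1,464 = 5,910.
Denominator = 56,804 + 665 = 57,469.
Broad rate = 5,910 / 57,469 = 10.28%.
Headline unemployment rate = 3,781 / 56,804 = 6.66%.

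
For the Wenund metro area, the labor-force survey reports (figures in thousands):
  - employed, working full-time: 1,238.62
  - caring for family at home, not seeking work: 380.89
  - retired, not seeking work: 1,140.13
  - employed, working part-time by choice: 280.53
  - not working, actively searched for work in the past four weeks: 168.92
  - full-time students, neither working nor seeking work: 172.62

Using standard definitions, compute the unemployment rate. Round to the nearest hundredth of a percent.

Unemployment rate ≈ 10.01%.

Employed = 1,238.62 + 280.53 = 1,519.15 thousand.
Unemployed = 168.92 thousand.
Labor force = 1,519.15 + 168.92 = 1,688.07 thousand.
Unemployment rate = 168.92 / 1,688.07 = 10.01%.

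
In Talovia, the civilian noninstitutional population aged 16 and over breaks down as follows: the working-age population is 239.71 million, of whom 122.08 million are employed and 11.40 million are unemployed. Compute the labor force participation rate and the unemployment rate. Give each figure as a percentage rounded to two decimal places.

Labor force = employed + unemployed = 122.08 + 11.40 = 133.48 million.
Unemployment rate = 11.40 / 133.48 = 8.54%.
Labor force participation rate = 133.48 / 239.71 = 55.68%.

Labor force participation rate ≈ 55.68%; unemployment rate ≈ 8.54%.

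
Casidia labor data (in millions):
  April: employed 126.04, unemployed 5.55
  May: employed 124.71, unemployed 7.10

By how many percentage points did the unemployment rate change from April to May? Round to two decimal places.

The unemployment rate changed by +1.17 percentage points.

April: labor force = 126.04 + 5.55 = 131.59; u = 5.55/131.59 = 4.22%.
May: labor force = 124.71 + 7.10 = 131.81; u = 7.10/131.81 = 5.39%.
Change = 5.39% − 4.22% = +1.17 pp.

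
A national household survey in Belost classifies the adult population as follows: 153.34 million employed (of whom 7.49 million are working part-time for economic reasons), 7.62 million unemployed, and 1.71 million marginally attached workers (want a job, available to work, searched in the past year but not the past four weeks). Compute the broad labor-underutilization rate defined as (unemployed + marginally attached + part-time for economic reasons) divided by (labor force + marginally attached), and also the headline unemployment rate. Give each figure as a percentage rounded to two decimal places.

Labor force = 153.34 + 7.62 = 160.96 million.
Numerator = 7.62 + 1.71 + 7.49 = 16.82 million.
Denominator = 160.96 + 1.71 = 162.67 million.
Broad rate = 16.82 / 162.67 = 10.34%.
Headline unemployment rate = 7.62 / 160.96 = 4.73%.

Broad underutilization rate ≈ 10.34%; headline unemployment rate ≈ 4.73%.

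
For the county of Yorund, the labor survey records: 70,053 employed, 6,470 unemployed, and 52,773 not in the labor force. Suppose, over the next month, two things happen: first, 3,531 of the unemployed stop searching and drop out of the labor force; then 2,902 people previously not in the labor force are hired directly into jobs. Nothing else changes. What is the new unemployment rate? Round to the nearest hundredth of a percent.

Initially, labor force = 70,053 + 6,470 = 76,523, so u = 6,470/76,523 = 8.45%.
After the first change, unemployed and labor force both fall by 3,531 → E = 70,053, U = 2,939, labor force = 72,992.
After the second change, employed and labor force both rise by 2,902; unemployed unchanged → E = 72,955, U = 2,939, labor force = 75,894.
New unemployment rate = 2,939 / 75,894 = 3.87%.

New unemployment rate ≈ 3.87%.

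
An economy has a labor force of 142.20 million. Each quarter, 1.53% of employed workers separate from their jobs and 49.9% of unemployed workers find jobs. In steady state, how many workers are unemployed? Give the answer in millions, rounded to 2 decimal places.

Steady-state unemployment rate u* = s/(s+f) = 1.53/(1.53+49.9) = 0.029749.
Unemployed = u* × labor force = 0.029749 × 142.20 ≈ 4.23 million.

About 4.23 million are unemployed in steady state.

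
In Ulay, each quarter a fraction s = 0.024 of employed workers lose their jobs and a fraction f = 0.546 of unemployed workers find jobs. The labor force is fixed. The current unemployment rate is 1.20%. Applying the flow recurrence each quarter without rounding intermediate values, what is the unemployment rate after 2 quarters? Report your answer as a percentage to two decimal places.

With a fixed labor force, u_{t+1} = u_t + s·(1−u_t) − f·u_t = u_t·(1−s−f) + s.
Here 1−s−f = 0.430 and s = 0.024.
u_1 = 0.012000 × 0.430 + 0.024 = 0.029160.
u_2 = 0.029160 × 0.430 + 0.024 = 0.036539.

Unemployment rate after two quarters ≈ 3.65%.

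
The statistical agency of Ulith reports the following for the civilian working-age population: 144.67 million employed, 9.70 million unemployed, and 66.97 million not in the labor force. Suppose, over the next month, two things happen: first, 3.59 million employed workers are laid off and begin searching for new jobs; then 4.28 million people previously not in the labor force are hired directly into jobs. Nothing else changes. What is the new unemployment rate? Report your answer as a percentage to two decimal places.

Initially, labor force = 144.67 + 9.70 = 154.37 million, so u = 9.70/154.37 = 6.28%.
After the first change, employed falls and unemployed rises by 3.59; labor force unchanged → E = 141.08, U = 13.29, labor force = 154.37 million.
After the second change, employed and labor force both rise by 4.28; unemployed unchanged → E = 145.36, U = 13.29, labor force = 158.65 million.
New unemployment rate = 13.29 / 158.65 = 8.38%.

New unemployment rate ≈ 8.38%.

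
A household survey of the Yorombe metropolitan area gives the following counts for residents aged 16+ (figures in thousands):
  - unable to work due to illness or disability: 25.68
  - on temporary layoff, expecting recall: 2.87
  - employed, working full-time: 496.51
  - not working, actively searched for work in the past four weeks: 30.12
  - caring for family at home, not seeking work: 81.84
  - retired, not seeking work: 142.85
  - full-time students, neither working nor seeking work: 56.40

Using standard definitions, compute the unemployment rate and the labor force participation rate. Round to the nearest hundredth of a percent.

Unemployment rate ≈ 6.23%; labor force participation rate ≈ 63.32%.

Employed = 496.51 thousand.
Unemployed = 2.87 + 30.12 = 32.99 thousand (jobless and actively searching, or on temporary layoff).
Labor force = 496.51 + 32.99 = 529.50 thousand.
Not in labor force = 25.68 + 81.84 + 142.85 + 56.40 = 306.77 thousand (those not working and not actively searching are outside the labor force).
Civilian working-age population = 529.50 + 306.77 = 836.27 thousand.
Unemployment rate = 32.99 / 529.50 = 6.23%.
Labor force participation rate = 529.50 / 836.27 = 63.32%.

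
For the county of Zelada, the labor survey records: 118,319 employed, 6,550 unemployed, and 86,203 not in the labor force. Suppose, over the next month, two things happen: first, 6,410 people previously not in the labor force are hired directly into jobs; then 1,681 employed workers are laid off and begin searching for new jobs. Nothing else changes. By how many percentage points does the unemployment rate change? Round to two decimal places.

The unemployment rate changes by +1.02 percentage points.

Initially, labor force = 118,319 + 6,550 = 124,869, so u = 6,550/124,869 = 5.25%.
After the first change, employed and labor force both rise by 6,410; unemployed unchanged → E = 124,729, U = 6,550, labor force = 131,279.
After the second change, employed falls and unemployed rises by 1,681; labor force unchanged → E = 123,048, U = 8,231, labor force = 131,279.
New unemployment rate = 8,231 / 131,279 = 6.27%.
Change = 6.27% − 5.25% = +1.02 percentage points.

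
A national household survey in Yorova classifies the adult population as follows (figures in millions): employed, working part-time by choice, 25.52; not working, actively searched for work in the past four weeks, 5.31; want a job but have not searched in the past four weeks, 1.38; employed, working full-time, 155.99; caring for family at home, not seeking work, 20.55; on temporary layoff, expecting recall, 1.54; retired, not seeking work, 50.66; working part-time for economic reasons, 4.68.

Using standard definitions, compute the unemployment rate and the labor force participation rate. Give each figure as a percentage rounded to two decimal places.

Employed = 25.52 + 155.99 + 4.68 = 186.19 million (anyone who worked, including part-time for economic reasons, counts as employed).
Unemployed = 5.31 + 1.54 = 6.85 million (jobless and actively searching, or on temporary layoff).
Labor force = 186.19 + 6.85 = 193.04 million.
Not in labor force = 1.38 + 20.55 + 50.66 = 72.59 million (those not working and not actively searching are outside the labor force — including those who want a job but have given up searching).
Civilian working-age population = 193.04 + 72.59 = 265.63 million.
Unemployment rate = 6.85 / 193.04 = 3.55%.
Labor force participation rate = 193.04 / 265.63 = 72.67%.

Unemployment rate ≈ 3.55%; labor force participation rate ≈ 72.67%.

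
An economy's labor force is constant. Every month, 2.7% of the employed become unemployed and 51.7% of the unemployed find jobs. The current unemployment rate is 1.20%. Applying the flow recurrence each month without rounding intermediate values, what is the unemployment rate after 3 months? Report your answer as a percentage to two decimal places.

With a fixed labor force, u_{t+1} = u_t + s·(1−u_t) − f·u_t = u_t·(1−s−f) + s.
Here 1−s−f = 0.456 and s = 0.027.
u_1 = 0.012000 × 0.456 + 0.027 = 0.032472.
u_2 = 0.032472 × 0.456 + 0.027 = 0.041807.
u_3 = 0.041807 × 0.456 + 0.027 = 0.046064.

Unemployment rate after three months ≈ 4.61%.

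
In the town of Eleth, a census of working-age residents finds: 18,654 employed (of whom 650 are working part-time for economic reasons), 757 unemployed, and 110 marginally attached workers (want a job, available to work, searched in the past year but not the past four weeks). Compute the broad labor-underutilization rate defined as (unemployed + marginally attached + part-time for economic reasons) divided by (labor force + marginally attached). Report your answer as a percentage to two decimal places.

Broad underutilization rate ≈ 7.77%.

Labor force = 18,654 + 757 = 19,411.
Numerator = 757 + 110 + 650 = 1,517.
Denominator = 19,411 + 110 = 19,521.
Broad rate = 1,517 / 19,521 = 7.77%.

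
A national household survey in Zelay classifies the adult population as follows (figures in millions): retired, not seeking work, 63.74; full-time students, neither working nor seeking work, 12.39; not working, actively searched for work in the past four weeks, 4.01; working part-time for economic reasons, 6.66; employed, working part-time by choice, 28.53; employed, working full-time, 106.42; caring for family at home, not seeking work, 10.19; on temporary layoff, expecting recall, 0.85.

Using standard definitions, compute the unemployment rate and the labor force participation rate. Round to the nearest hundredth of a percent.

Unemployment rate ≈ 3.32%; labor force participation rate ≈ 62.92%.

Employed = 6.66 + 28.53 + 106.42 = 141.61 million (anyone who worked, including part-time for economic reasons, counts as employed).
Unemployed = 4.01 + 0.85 = 4.86 million (jobless and actively searching, or on temporary layoff).
Labor force = 141.61 + 4.86 = 146.47 million.
Not in labor force = 63.74 + 12.39 + 10.19 = 86.32 million (those not working and not actively searching are outside the labor force).
Civilian working-age population = 146.47 + 86.32 = 232.79 million.
Unemployment rate = 4.86 / 146.47 = 3.32%.
Labor force participation rate = 146.47 / 232.79 = 62.92%.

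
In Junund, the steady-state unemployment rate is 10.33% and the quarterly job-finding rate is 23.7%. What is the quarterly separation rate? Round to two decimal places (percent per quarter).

From u* = s/(s+f): s = u·f/(1−u).
s = 0.1033 × 23.7 / (1 − 0.1033) = 2.4482 / 0.8967 ≈ 2.73% per quarter.

Separation rate ≈ 2.73% per quarter.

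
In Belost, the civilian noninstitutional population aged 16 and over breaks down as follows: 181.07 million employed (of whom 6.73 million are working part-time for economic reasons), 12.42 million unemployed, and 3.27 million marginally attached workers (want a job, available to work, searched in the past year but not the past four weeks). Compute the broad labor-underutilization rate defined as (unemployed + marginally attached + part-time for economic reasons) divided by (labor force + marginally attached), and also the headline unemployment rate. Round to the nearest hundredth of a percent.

Broad underutilization rate ≈ 11.39%; headline unemployment rate ≈ 6.42%.

Labor force = 181.07 + 12.42 = 193.49 million.
Numerator = 12.42 + 3.27 + 6.73 = 22.42 million.
Denominator = 193.49 + 3.27 = 196.76 million.
Broad rate = 22.42 / 196.76 = 11.39%.
Headline unemployment rate = 12.42 / 193.49 = 6.42%.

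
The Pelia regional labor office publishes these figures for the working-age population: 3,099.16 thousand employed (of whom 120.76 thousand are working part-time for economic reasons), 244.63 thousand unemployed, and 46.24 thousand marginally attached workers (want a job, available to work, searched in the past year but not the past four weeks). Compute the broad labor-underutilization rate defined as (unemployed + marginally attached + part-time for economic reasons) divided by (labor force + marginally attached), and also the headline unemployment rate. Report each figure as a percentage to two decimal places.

Labor force = 3,099.16 + 244.63 = 3,343.79 thousand.
Numerator = 244.63 + 46.24 + 120.76 = 411.63 thousand.
Denominator = 3,343.79 + 46.24 = 3,390.03 thousand.
Broad rate = 411.63 / 3,390.03 = 12.14%.
Headline unemployment rate = 244.63 / 3,343.79 = 7.32%.

Broad underutilization rate ≈ 12.14%; headline unemployment rate ≈ 7.32%.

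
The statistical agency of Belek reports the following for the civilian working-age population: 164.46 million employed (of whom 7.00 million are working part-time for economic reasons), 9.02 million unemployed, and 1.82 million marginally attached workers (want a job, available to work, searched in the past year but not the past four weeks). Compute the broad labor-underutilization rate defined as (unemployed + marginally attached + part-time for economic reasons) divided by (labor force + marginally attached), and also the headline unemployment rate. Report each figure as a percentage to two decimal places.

Broad underutilization rate ≈ 10.18%; headline unemployment rate ≈ 5.20%.

Labor force = 164.46 + 9.02 = 173.48 million.
Numerator = 9.02 + 1.82 + 7.00 = 17.84 million.
Denominator = 173.48 + 1.82 = 175.30 million.
Broad rate = 17.84 / 175.30 = 10.18%.
Headline unemployment rate = 9.02 / 173.48 = 5.20%.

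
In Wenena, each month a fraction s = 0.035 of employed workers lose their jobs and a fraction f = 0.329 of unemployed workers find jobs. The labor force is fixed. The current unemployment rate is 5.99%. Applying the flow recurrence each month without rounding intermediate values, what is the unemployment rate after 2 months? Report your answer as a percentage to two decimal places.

With a fixed labor force, u_{t+1} = u_t + s·(1−u_t) − f·u_t = u_t·(1−s−f) + s.
Here 1−s−f = 0.636 and s = 0.035.
u_1 = 0.059900 × 0.636 + 0.035 = 0.073096.
u_2 = 0.073096 × 0.636 + 0.035 = 0.081489.

Unemployment rate after two months ≈ 8.15%.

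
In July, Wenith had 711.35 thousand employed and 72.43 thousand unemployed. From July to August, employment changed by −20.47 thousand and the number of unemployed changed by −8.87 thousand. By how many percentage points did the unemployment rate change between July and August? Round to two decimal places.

July: labor force = 711.35 + 72.43 = 783.78; u = 72.43/783.78 = 9.24%.
August: labor force = 690.88 + 63.56 = 754.44; u = 63.56/754.44 = 8.42%.
Change = 8.42% − 9.24% = −0.82 pp.

The unemployment rate changed by −0.82 percentage points.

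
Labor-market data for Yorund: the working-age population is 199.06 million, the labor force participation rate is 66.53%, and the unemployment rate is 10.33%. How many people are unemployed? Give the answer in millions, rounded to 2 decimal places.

Labor force = 0.6653 × 199.06 = 132.43 million.
Unemployed = 0.1033 × 132.43 ≈ 13.68 million.

About 13.68 million are unemployed.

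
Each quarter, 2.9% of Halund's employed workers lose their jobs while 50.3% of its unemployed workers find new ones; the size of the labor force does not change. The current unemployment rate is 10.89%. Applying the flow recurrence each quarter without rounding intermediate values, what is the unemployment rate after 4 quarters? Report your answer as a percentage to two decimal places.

With a fixed labor force, u_{t+1} = u_t + s·(1−u_t) − f·u_t = u_t·(1−s−f) + s.
Here 1−s−f = 0.468 and s = 0.029.
u_1 = 0.108900 × 0.468 + 0.029 = 0.079965.
u_2 = 0.079965 × 0.468 + 0.029 = 0.066424.
u_3 = 0.066424 × 0.468 + 0.029 = 0.060086.
u_4 = 0.060086 × 0.468 + 0.029 = 0.057120.

Unemployment rate after four quarters ≈ 5.71%.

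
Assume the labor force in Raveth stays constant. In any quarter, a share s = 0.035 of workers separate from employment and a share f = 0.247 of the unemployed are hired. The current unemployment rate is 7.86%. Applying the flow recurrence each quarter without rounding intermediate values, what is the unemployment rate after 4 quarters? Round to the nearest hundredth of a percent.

Unemployment rate after four quarters ≈ 11.20%.

With a fixed labor force, u_{t+1} = u_t + s·(1−u_t) − f·u_t = u_t·(1−s−f) + s.
Here 1−s−f = 0.718 and s = 0.035.
u_1 = 0.078600 × 0.718 + 0.035 = 0.091435.
u_2 = 0.091435 × 0.718 + 0.035 = 0.100650.
u_3 = 0.100650 × 0.718 + 0.035 = 0.107267.
u_4 = 0.107267 × 0.718 + 0.035 = 0.112018.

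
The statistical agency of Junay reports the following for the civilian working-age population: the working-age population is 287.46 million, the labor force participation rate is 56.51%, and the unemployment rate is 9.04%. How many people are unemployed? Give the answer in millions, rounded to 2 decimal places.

About 14.68 million are unemployed.

Labor force = 0.5651 × 287.46 = 162.44 million.
Unemployed = 0.0904 × 162.44 ≈ 14.68 million.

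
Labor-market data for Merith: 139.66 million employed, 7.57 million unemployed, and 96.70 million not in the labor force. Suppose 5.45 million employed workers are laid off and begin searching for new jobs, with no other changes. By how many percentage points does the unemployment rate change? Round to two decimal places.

Initially, labor force = 139.66 + 7.57 = 147.23 million, so u = 7.57/147.23 = 5.14%.
After the change, employed falls and unemployed rises by 5.45; labor force unchanged → E = 134.21, U = 13.02, labor force = 147.23 million.
New unemployment rate = 13.02 / 147.23 = 8.84%.
Change = 8.84% − 5.14% = +3.70 percentage points.

The unemployment rate changes by +3.70 percentage points.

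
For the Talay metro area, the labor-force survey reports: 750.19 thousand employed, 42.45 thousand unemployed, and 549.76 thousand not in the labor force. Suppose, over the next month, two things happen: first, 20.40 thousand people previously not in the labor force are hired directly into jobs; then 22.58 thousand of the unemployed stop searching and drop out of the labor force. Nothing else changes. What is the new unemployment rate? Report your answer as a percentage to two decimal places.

Initially, labor force = 750.19 + 42.45 = 792.64 thousand, so u = 42.45/792.64 = 5.36%.
After the first change, employed and labor force both rise by 20.40; unemployed unchanged → E = 770.59, U = 42.45, labor force = 813.04 thousand.
After the second change, unemployed and labor force both fall by 22.58 → E = 770.59, U = 19.87, labor force = 790.46 thousand.
New unemployment rate = 19.87 / 790.46 = 2.51%.

New unemployment rate ≈ 2.51%.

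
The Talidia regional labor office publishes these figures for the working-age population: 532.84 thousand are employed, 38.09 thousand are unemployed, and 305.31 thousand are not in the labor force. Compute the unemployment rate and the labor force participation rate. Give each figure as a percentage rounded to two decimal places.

Unemployment rate ≈ 6.67%; labor force participation rate ≈ 65.16%.

Labor force = employed + unemployed = 532.84 + 38.09 = 570.93 thousand.
Working-age population = 570.93 + 305.31 = 876.24 thousand.
Unemployment rate = 38.09 / 570.93 = 6.67%.
Labor force participation rate = 570.93 / 876.24 = 65.16%.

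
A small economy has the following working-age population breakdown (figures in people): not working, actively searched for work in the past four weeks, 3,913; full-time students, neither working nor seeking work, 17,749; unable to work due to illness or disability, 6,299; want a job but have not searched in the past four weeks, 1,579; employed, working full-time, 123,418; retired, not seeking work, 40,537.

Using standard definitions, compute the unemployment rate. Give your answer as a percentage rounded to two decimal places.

Unemployment rate ≈ 3.07%.

Employed = 123,418.
Unemployed = 3,913.
Labor force = 123,418 + 3,913 = 127,331.
Unemployment rate = 3,913 / 127,331 = 3.07%.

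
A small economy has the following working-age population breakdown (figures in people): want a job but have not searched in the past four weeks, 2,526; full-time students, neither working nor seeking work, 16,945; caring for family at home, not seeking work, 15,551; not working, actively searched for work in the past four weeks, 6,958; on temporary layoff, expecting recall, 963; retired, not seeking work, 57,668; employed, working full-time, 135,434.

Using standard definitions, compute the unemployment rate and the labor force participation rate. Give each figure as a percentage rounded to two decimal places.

Employed = 135,434.
Unemployed = 6,958 + 963 = 7,921 (jobless and actively searching, or on temporary layoff).
Labor force = 135,434 + 7,921 = 143,355.
Not in labor force = 2,526 + 16,945 + 15,551 + 57,668 = 92,690 (those not working and not actively searching are outside the labor force — including those who want a job but have given up searching).
Civilian working-age population = 143,355 + 92,690 = 236,045.
Unemployment rate = 7,921 / 143,355 = 5.53%.
Labor force participation rate = 143,355 / 236,045 = 60.73%.

Unemployment rate ≈ 5.53%; labor force participation rate ≈ 60.73%.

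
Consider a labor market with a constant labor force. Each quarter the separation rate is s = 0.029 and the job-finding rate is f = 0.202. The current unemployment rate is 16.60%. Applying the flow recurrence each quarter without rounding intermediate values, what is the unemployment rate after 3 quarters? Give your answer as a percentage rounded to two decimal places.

With a fixed labor force, u_{t+1} = u_t + s·(1−u_t) − f·u_t = u_t·(1−s−f) + s.
Here 1−s−f = 0.769 and s = 0.029.
u_1 = 0.166000 × 0.769 + 0.029 = 0.156654.
u_2 = 0.156654 × 0.769 + 0.029 = 0.149467.
u_3 = 0.149467 × 0.769 + 0.029 = 0.143940.

Unemployment rate after three quarters ≈ 14.39%.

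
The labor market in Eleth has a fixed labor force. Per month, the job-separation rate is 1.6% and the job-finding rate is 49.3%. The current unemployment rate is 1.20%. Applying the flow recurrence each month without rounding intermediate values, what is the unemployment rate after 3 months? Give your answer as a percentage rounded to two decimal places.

With a fixed labor force, u_{t+1} = u_t + s·(1−u_t) − f·u_t = u_t·(1−s−f) + s.
Here 1−s−f = 0.491 and s = 0.016.
u_1 = 0.012000 × 0.491 + 0.016 = 0.021892.
u_2 = 0.021892 × 0.491 + 0.016 = 0.026749.
u_3 = 0.026749 × 0.491 + 0.016 = 0.029134.

Unemployment rate after three months ≈ 2.91%.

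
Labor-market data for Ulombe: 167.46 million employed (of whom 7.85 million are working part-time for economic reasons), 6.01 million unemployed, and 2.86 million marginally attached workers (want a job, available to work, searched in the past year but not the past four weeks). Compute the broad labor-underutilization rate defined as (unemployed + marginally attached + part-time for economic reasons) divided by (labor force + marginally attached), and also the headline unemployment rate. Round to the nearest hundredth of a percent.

Broad underutilization rate ≈ 9.48%; headline unemployment rate ≈ 3.46%.

Labor force = 167.46 + 6.01 = 173.47 million.
Numerator = 6.01 + 2.86 + 7.85 = 16.72 million.
Denominator = 173.47 + 2.86 = 176.33 million.
Broad rate = 16.72 / 176.33 = 9.48%.
Headline unemployment rate = 6.01 / 173.47 = 3.46%.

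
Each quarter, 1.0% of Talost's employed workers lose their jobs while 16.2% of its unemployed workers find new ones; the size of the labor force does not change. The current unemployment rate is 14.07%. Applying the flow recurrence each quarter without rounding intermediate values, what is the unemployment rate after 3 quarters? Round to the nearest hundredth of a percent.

Unemployment rate after three quarters ≈ 10.50%.

With a fixed labor force, u_{t+1} = u_t + s·(1−u_t) − f·u_t = u_t·(1−s−f) + s.
Here 1−s−f = 0.828 and s = 0.010.
u_1 = 0.140700 × 0.828 + 0.010 = 0.126500.
u_2 = 0.126500 × 0.828 + 0.010 = 0.114742.
u_3 = 0.114742 × 0.828 + 0.010 = 0.105006.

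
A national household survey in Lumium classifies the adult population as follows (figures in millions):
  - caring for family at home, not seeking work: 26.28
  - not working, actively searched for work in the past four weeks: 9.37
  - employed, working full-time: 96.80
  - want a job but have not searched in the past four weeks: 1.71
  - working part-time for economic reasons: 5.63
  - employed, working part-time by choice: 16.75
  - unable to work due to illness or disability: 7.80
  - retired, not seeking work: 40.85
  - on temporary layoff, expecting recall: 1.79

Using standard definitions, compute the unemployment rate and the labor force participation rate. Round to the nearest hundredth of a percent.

Employed = 96.80 + 5.63 + 16.75 = 119.18 million (anyone who worked, including part-time for economic reasons, counts as employed).
Unemployed = 9.37 + 1.79 = 11.16 million (jobless and actively searching, or on temporary layoff).
Labor force = 119.18 + 11.16 = 130.34 million.
Not in labor force = 26.28 + 1.71 + 7.80 + 40.85 = 76.64 million (those not working and not actively searching are outside the labor force — including those who want a job but have given up searching).
Civilian working-age population = 130.34 + 76.64 = 206.98 million.
Unemployment rate = 11.16 / 130.34 = 8.56%.
Labor force participation rate = 130.34 / 206.98 = 62.97%.

Unemployment rate ≈ 8.56%; labor force participation rate ≈ 62.97%.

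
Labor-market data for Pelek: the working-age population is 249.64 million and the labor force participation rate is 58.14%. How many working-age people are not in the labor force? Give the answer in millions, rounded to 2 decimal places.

Share not in the labor force = 1 − 0.5814 = 0.4186.
Not in labor force = 0.4186 × 249.64 ≈ 104.50 million.

About 104.50 million are not in the labor force.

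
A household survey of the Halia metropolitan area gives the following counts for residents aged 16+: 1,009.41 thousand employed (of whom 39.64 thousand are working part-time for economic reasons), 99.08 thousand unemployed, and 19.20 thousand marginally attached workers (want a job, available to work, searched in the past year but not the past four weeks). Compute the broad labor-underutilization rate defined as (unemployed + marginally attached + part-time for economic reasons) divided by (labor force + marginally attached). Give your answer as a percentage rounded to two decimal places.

Labor force = 1,009.41 + 99.08 = 1,108.49 thousand.
Numerator = 99.08 + 19.20 + 39.64 = 157.92 thousand.
Denominator = 1,108.49 + 19.20 = 1,127.69 thousand.
Broad rate = 157.92 / 1,127.69 = 14.00%.

Broad underutilization rate ≈ 14.00%.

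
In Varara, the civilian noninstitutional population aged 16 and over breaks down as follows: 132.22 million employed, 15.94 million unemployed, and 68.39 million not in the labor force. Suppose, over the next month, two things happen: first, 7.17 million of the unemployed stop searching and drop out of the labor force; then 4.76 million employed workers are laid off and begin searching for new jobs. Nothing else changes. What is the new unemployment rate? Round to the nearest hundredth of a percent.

Initially, labor force = 132.22 + 15.94 = 148.16 million, so u = 15.94/148.16 = 10.76%.
After the first change, unemployed and labor force both fall by 7.17 → E = 132.22, U = 8.77, labor force = 140.99 million.
After the second change, employed falls and unemployed rises by 4.76; labor force unchanged → E = 127.46, U = 13.53, labor force = 140.99 million.
New unemployment rate = 13.53 / 140.99 = 9.60%.

New unemployment rate ≈ 9.60%.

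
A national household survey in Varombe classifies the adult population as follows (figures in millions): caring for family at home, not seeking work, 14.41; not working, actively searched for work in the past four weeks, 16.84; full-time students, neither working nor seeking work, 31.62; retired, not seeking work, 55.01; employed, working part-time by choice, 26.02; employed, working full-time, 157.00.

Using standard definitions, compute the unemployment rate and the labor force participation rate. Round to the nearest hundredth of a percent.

Unemployment rate ≈ 8.43%; labor force participation rate ≈ 66.42%.

Employed = 26.02 + 157.00 = 183.02 million.
Unemployed = 16.84 million.
Labor force = 183.02 + 16.84 = 199.86 million.
Not in labor force = 14.41 + 31.62 + 55.01 = 101.04 million (those not working and not actively searching are outside the labor force).
Civilian working-age population = 199.86 + 101.04 = 300.90 million.
Unemployment rate = 16.84 / 199.86 = 8.43%.
Labor force participation rate = 199.86 / 300.90 = 66.42%.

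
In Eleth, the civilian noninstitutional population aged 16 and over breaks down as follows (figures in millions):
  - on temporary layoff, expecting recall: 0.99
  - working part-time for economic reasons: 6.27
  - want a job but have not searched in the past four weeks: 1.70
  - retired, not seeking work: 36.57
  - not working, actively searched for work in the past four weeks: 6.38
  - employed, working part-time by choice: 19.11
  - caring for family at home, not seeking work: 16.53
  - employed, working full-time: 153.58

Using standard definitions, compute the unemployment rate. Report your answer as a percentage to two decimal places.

Unemployment rate ≈ 3.96%.

Employed = 6.27 + 19.11 + 153.58 = 178.96 million (anyone who worked, including part-time for economic reasons, counts as employed).
Unemployed = 0.99 + 6.38 = 7.37 million (jobless and actively searching, or on temporary layoff).
Labor force = 178.96 + 7.37 = 186.33 million.
Unemployment rate = 7.37 / 186.33 = 3.96%.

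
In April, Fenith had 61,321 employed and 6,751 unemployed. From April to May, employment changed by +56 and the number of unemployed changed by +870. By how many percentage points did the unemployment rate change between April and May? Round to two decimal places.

April: labor force = 61,321 + 6,751 = 68,072; u = 6,751/68,072 = 9.92%.
May: labor force = 61,377 + 7,621 = 68,998; u = 7,621/68,998 = 11.05%.
Change = 11.05% − 9.92% = +1.13 pp.

The unemployment rate changed by +1.13 percentage points.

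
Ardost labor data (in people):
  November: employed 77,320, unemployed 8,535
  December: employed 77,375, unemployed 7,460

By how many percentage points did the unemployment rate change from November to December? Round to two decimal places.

November: labor force = 77,320 + 8,535 = 85,855; u = 8,535/85,855 = 9.94%.
December: labor force = 77,375 + 7,460 = 84,835; u = 7,460/84,835 = 8.79%.
Change = 8.79% − 9.94% = −1.15 pp.

The unemployment rate changed by −1.15 percentage points.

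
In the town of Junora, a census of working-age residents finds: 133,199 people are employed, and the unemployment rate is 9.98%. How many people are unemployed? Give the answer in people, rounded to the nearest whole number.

Let U be the number unemployed. The labor force is E + U, and U/(E+U) = 0.0998.
So U = 0.0998 × 133,199 / (1 − 0.0998) = 13293.26 / 0.9002 ≈ 14,767.

About 14,767 are unemployed.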